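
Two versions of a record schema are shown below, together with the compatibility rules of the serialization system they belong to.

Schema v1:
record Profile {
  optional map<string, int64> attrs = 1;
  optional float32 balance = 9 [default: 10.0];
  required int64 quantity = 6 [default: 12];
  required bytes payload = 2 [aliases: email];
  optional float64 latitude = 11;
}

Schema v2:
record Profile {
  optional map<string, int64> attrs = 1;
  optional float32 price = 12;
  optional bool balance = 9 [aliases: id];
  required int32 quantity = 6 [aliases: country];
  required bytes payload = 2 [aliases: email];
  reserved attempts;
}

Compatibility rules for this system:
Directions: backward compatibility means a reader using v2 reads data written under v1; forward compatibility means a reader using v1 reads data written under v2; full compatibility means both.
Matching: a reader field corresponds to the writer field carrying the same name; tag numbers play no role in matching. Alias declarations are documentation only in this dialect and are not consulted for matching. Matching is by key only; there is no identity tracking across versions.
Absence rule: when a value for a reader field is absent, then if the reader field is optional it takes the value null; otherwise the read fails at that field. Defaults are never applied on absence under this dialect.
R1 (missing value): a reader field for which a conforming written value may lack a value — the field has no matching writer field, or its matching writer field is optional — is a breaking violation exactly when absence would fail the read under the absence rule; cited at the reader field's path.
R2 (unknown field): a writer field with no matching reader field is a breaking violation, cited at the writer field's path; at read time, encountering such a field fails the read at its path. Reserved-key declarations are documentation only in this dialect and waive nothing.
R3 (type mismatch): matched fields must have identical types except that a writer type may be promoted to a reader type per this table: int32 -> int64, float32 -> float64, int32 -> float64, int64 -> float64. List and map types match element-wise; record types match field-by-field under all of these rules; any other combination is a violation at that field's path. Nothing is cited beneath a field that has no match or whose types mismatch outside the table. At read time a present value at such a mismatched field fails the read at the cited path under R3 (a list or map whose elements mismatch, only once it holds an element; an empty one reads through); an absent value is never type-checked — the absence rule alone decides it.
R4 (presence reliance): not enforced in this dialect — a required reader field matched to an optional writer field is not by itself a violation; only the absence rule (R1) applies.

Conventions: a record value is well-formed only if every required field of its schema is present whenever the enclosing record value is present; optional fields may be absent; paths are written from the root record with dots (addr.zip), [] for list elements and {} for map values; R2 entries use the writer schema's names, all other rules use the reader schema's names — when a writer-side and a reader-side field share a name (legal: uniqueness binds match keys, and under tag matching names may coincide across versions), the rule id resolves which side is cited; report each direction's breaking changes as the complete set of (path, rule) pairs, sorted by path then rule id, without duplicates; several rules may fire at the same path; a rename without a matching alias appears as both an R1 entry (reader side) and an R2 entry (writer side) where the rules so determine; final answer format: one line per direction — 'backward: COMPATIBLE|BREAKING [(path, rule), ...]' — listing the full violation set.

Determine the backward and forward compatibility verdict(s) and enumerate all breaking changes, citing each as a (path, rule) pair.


backward: BREAKING [(balance, R3), (latitude, R2), (quantity, R3)]; forward: BREAKING [(balance, R3), (price, R2)]

arrows below run writer -> reader for Profile
backward analysis of Profile with v2 as reader and v1 as writer:
  attrs <- attrs (map<string, int64> -> map<string, int64>, writer optional)
  price has no writer counterpart
  balance <- balance (float32 -> bool, writer optional)
  quantity <- quantity (int64 -> int32, writer required)
  payload <- payload (bytes -> bytes, writer required)
  leftover writer field: latitude
  rule R3 violated at balance
  rule R2 violated at latitude
  rule R3 violated at quantity
  backward on Profile therefore BREAKING (3)
forward analysis of Profile with v1 as reader and v2 as writer:
  attrs <- attrs (map<string, int64> -> map<string, int64>, writer optional)
  balance <- balance (bool -> float32, writer optional)
  quantity <- quantity (int32 -> int64, writer required)
  payload <- payload (bytes -> bytes, writer required)
  latitude has no writer counterpart
  leftover writer field: price
  rule R3 violated at balance
  rule R2 violated at price
  forward on Profile therefore BREAKING (2)


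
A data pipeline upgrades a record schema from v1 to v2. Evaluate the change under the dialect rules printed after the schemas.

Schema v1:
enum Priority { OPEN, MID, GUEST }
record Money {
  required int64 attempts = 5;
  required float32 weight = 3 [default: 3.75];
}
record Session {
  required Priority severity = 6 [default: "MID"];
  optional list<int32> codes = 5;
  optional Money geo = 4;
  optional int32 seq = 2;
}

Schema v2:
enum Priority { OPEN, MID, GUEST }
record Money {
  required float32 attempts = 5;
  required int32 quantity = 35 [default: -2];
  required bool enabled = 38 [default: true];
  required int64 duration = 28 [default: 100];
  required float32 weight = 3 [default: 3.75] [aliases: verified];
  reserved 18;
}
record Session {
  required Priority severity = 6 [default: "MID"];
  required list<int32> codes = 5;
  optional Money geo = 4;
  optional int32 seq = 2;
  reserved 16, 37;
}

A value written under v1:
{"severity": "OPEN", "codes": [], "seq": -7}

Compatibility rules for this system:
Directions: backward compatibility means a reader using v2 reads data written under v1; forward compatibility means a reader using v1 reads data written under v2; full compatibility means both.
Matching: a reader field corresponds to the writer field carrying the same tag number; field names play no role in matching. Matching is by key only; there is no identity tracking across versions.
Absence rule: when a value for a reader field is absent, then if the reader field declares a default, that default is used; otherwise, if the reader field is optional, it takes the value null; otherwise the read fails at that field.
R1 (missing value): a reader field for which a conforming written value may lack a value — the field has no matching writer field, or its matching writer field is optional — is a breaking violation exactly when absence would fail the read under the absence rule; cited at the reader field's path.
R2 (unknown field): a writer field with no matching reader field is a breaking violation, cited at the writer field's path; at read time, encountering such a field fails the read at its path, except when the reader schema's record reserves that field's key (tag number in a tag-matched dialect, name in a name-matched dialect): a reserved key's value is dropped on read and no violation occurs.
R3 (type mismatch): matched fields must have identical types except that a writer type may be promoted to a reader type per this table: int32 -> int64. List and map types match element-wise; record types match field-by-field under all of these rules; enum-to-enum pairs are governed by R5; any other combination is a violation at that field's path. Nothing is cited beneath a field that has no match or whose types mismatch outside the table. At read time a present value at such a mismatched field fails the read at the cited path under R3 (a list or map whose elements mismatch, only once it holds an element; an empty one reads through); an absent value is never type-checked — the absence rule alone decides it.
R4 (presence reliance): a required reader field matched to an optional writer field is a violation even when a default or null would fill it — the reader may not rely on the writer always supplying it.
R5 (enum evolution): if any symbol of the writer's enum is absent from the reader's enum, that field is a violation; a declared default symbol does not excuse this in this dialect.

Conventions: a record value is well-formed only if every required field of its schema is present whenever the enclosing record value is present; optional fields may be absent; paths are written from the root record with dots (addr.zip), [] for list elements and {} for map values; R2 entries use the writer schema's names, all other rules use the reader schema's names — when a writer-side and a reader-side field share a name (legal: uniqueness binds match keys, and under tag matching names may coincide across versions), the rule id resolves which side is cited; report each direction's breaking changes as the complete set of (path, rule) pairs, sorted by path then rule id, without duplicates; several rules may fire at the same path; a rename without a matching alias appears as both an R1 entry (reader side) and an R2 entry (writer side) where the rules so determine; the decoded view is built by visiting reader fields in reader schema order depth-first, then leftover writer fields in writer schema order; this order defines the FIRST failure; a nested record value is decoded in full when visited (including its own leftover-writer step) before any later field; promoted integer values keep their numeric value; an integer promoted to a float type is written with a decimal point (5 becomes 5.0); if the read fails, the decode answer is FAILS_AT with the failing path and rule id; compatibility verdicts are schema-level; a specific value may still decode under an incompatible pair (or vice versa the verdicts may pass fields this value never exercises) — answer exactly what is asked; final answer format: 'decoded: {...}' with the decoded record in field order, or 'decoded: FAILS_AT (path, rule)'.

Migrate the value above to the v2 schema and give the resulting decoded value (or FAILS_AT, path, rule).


arrows below run writer -> reader for Session
decode walk for Session under reader schema v2:
  severity := "OPEN"
  codes := []
  geo := null (missing; optional => null)
  seq := -7
  => decoded: {"severity": "OPEN", "codes": [], "geo": null, "seq": -7}
diffs on Session not affecting the asked answer:
  field attempts in record Money: type int64 changed to float32 -> schema-level compatibility only; this Session value's decode is unchanged
  added field quantity to record Money: required int32, tag 35, default -2 (in v2 it sits immediately before weight) -> schema-level compatibility only; this Session value's decode is unchanged
  added field duration to record Money: required int64, tag 28, default 100 (in v2 it sits immediately before weight) -> schema-level compatibility only; this Session value's decode is unchanged
  field codes in record Session: optional changed to required -> schema-level compatibility only; this Session value's decode is unchanged
  added field enabled to record Money: required bool, tag 38, default true (in v2 it sits immediately before weight) -> schema-level compatibility only; this Session value's decode is unchanged

decoded: {"severity": "OPEN", "codes": [], "geo": null, "seq": -7}


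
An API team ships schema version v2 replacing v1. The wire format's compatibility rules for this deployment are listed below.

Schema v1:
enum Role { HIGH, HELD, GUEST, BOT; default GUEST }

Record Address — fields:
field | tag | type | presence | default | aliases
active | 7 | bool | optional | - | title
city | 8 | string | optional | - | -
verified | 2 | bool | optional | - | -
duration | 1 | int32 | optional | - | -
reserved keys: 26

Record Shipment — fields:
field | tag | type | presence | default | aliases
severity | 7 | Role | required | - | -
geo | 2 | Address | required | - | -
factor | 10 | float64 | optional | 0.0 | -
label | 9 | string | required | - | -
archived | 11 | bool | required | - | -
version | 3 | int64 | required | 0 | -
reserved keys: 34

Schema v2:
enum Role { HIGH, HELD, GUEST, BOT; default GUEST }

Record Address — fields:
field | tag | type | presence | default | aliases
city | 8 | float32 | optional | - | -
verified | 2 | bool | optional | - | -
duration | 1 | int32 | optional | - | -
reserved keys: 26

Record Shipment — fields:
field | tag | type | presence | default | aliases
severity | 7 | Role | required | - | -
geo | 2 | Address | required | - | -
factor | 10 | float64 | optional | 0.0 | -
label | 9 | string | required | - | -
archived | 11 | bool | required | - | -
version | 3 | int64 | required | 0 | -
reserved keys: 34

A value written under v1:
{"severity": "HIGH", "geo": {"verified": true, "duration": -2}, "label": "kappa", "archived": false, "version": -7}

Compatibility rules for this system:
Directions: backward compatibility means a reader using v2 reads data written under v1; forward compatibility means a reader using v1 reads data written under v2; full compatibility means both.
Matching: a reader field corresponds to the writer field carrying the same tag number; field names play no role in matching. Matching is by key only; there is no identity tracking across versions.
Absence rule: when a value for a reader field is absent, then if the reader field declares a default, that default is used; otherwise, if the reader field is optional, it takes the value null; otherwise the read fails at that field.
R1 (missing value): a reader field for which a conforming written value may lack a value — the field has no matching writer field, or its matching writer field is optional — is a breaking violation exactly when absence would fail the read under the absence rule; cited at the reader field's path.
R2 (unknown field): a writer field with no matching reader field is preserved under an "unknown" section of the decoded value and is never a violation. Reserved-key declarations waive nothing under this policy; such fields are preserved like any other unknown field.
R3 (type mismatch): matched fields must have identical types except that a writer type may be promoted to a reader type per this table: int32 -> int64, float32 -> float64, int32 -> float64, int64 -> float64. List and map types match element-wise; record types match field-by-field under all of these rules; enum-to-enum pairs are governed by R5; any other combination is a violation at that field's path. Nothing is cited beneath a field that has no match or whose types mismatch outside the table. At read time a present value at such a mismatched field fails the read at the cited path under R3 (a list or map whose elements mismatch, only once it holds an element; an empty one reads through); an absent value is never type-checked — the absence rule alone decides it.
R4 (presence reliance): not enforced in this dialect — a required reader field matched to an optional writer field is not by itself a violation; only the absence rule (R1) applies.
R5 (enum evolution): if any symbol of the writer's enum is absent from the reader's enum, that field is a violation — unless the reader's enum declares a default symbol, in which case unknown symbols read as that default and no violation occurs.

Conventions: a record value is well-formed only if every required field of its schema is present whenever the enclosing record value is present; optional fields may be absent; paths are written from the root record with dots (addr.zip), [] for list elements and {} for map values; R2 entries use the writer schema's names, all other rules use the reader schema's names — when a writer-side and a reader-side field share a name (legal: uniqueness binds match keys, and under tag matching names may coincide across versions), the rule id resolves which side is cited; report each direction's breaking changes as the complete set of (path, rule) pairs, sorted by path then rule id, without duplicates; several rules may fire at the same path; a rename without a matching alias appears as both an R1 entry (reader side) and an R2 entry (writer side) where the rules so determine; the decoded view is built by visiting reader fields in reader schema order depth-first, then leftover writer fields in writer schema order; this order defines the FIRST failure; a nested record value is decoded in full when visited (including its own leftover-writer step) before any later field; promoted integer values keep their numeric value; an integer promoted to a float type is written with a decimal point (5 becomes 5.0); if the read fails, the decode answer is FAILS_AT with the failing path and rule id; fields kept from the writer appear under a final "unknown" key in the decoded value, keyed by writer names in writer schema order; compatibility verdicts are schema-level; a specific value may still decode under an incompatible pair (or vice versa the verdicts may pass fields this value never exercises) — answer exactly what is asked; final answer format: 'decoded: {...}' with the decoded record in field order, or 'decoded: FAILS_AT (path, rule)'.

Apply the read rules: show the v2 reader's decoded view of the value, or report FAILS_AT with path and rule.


decoded: {"severity": "HIGH", "geo": {"city": null, "verified": true, "duration": -2}, "factor": 0.0, "label": "kappa", "archived": false, "version": -7}

arrows below run writer -> reader for Shipment
decoding the Shipment value with the v2 reader:
  severity := "HIGH"
  geo.city := null (not supplied -> null)
  geo.verified := true
  geo.duration := -2
  factor := 0.0 (no value, default fills)
  label := "kappa"
  archived := false
  version := -7
  => decoded: {"severity": "HIGH", "geo": {"city": null, "verified": true, "duration": -2}, "factor": 0.0, "label": "kappa", "archived": false, "version": -7}
ruling out the remaining Shipment differences:
  field city in record Address: type string changed to float32 -> schema-level compatibility only; this Shipment value's decode is unchanged


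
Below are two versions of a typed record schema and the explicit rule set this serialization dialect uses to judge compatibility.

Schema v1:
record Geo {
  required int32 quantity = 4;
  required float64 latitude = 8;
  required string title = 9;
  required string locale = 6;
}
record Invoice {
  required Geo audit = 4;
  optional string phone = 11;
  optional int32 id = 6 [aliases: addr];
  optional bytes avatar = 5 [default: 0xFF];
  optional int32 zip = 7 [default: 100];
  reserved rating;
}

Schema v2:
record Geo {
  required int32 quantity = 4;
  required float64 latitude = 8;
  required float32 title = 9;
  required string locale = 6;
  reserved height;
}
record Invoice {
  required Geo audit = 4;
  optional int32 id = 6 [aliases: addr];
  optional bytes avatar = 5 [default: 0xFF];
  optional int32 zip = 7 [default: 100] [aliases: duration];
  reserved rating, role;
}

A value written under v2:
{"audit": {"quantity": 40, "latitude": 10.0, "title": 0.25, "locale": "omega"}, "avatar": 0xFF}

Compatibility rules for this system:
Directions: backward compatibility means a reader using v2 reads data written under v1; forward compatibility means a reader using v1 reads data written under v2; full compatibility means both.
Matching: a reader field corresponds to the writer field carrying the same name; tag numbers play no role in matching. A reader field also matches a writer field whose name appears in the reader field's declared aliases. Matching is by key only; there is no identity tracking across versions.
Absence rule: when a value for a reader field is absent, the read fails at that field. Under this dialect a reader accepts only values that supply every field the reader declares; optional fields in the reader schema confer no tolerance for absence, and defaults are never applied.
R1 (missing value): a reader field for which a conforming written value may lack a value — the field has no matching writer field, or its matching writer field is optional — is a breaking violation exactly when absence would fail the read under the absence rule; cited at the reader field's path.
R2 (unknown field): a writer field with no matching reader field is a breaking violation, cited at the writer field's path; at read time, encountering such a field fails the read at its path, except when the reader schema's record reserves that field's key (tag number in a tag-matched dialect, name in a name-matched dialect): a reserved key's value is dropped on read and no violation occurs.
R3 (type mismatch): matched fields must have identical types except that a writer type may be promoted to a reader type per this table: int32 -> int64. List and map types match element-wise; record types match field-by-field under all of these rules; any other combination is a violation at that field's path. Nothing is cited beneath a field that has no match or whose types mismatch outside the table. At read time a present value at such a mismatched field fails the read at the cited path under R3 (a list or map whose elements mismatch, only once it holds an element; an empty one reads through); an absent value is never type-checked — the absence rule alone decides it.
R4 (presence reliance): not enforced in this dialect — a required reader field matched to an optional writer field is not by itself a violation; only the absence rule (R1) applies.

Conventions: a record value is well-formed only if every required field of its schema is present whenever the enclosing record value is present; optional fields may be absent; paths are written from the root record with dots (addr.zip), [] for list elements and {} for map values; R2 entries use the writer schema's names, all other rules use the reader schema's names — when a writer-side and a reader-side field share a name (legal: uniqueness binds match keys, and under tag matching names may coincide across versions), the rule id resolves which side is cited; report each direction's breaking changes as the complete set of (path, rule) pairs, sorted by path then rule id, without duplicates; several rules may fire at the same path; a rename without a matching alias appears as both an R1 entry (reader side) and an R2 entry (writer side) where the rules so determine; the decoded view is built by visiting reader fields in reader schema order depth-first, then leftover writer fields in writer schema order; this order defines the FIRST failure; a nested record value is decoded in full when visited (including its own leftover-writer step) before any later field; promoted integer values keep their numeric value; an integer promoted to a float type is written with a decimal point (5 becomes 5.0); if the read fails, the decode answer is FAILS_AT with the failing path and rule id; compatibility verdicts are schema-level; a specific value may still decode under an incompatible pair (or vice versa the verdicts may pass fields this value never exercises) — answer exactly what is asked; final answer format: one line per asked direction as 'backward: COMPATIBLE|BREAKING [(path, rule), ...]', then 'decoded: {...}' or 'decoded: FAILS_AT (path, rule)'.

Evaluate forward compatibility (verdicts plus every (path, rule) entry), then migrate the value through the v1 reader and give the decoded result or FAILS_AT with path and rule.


forward: BREAKING [(audit.title, R3), (avatar, R1), (id, R1), (phone, R1), (zip, R1)]; decoded: FAILS_AT (audit.title, R3)

in Invoice below, arrows point writer -> reader
forward on Invoice — v1 reading data written by v2:
  audit: Geo -> Geo, writer required; from audit
  phone has no writer counterpart
  id: int32 -> int32, writer optional; from id
  avatar: bytes -> bytes, writer optional; from avatar
  zip: int32 -> int32, writer optional; from zip
  audit.quantity: int32 -> int32, writer required; from audit.quantity
  audit.latitude: float64 -> float64, writer required; from audit.latitude
  audit.title: float32 -> string, writer required; from audit.title
  audit.locale: string -> string, writer required; from audit.locale
  violation R3 at audit.title
  violation R1 at avatar
  violation R1 at id
  violation R1 at phone
  violation R1 at zip
  => forward verdict for Invoice: BREAKING, 5 violation(s)
migrating the Invoice value to v1:
  audit.quantity := 40
  audit.latitude := 10.0
  read fails at audit.title under R3
  => FAILS_AT (audit.title, R3)
the rest of the Invoice diff is inert for this question:
  removed field phone from record Invoice -> fires only in the backward direction of Invoice, which is not asked here


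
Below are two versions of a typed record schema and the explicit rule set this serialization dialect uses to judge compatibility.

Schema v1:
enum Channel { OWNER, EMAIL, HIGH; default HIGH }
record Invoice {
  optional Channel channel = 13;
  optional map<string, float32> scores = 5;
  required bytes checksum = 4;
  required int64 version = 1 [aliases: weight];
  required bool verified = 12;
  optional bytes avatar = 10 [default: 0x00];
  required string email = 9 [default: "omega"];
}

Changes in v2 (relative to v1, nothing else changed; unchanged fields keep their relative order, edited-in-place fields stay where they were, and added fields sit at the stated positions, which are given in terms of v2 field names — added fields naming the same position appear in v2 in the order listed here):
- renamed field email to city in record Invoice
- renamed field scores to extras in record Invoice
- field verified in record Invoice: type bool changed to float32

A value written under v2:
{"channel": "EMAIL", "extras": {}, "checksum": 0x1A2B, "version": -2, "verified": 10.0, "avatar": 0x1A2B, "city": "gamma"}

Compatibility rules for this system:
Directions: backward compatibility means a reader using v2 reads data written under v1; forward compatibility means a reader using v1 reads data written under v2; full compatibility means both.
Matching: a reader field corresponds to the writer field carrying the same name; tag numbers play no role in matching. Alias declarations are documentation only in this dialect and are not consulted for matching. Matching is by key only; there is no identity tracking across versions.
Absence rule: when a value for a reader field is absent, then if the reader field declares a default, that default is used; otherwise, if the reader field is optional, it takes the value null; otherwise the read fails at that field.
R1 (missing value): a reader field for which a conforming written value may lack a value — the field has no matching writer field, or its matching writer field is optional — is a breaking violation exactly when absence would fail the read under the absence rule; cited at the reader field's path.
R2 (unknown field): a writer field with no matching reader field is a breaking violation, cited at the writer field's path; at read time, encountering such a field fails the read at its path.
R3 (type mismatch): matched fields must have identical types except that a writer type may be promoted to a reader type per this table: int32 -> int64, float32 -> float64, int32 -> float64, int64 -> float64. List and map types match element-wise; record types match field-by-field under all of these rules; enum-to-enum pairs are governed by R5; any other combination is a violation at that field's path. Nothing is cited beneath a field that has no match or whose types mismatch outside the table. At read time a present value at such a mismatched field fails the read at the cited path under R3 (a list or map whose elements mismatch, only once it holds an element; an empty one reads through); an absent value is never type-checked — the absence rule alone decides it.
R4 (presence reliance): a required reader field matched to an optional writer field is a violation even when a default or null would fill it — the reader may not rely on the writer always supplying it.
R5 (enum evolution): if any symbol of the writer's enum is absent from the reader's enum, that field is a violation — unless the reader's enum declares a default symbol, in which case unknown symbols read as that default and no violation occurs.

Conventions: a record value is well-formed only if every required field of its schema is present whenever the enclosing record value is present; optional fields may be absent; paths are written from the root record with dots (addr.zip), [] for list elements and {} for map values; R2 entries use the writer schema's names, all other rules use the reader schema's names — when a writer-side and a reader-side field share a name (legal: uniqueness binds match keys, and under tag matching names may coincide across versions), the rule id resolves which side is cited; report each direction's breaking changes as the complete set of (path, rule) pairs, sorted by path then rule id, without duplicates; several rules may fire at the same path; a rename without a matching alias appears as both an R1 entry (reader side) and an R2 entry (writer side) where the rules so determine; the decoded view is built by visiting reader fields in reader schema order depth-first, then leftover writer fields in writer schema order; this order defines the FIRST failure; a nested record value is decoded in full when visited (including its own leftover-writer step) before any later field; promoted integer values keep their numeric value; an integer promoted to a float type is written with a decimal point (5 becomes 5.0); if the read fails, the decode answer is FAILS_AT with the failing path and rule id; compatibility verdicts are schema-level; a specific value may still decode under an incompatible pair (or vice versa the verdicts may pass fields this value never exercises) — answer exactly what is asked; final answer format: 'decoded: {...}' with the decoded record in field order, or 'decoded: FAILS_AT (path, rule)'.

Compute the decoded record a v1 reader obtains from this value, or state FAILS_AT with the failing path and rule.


the writer's type comes first in each Invoice pair
decode walk for Invoice under reader schema v1:
  channel := "EMAIL"
  scores := null (missing; optional => null)
  checksum := 0x1A2B
  version := -2
  read fails at verified under R3
  => FAILS_AT (verified, R3)
the other Invoice changes do not affect what is asked:
  renamed field email to city in record Invoice -> schema-level compatibility only; this Invoice value's decode is unchanged
  renamed field scores to extras in record Invoice -> schema-level compatibility only; this Invoice value's decode is unchanged

decoded: FAILS_AT (verified, R3)


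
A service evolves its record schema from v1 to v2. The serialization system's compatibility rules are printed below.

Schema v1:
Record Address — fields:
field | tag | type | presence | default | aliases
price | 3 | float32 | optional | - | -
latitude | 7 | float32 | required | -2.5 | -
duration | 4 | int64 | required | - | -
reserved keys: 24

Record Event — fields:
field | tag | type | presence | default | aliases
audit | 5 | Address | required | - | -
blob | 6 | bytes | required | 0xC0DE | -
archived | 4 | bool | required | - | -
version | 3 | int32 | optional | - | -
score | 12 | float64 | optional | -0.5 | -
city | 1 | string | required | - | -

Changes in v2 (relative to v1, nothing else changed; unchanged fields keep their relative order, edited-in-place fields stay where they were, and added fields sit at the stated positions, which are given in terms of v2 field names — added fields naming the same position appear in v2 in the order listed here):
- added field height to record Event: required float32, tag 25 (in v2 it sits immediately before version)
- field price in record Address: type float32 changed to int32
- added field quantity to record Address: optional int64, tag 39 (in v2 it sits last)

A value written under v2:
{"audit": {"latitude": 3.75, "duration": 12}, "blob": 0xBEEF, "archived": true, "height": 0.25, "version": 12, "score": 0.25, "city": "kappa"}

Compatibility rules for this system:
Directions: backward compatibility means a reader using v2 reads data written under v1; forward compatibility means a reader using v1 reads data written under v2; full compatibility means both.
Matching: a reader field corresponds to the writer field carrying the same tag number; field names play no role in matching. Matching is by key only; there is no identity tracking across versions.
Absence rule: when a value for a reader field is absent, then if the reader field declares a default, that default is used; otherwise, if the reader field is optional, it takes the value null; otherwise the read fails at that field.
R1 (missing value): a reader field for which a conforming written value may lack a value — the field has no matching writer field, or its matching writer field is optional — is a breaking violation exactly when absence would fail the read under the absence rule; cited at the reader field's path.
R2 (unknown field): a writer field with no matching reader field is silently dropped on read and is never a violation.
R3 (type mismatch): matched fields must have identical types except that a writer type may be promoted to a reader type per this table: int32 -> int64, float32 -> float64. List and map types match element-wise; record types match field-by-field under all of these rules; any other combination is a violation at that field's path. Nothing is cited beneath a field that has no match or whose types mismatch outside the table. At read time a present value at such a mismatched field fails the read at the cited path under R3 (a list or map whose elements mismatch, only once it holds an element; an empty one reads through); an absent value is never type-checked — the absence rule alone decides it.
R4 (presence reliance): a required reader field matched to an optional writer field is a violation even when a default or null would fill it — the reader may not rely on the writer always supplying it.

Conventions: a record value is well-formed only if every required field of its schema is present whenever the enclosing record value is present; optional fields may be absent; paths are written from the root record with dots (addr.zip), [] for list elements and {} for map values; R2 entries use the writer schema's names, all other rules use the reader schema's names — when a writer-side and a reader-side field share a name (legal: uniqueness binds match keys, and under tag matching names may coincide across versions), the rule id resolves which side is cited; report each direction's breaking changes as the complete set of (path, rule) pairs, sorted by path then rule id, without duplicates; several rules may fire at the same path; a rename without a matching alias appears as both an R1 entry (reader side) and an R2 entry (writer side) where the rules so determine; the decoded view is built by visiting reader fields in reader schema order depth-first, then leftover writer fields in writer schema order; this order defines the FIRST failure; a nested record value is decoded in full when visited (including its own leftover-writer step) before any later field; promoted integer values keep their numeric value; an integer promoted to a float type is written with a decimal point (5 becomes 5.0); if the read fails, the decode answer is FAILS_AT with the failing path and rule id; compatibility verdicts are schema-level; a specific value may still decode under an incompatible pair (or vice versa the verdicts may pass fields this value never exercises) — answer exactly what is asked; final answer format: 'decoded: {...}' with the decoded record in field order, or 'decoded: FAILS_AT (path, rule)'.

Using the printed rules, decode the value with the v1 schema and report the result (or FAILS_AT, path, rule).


decoded: {"audit": {"price": null, "latitude": 3.75, "duration": 12}, "blob": 0xBEEF, "archived": true, "version": 12, "score": 0.25, "city": "kappa"}

arrows below run writer -> reader for Event
migrating the Event value to v1:
  audit.price := null (absent, optional -> null)
  audit.latitude := 3.75
  audit.duration := 12
  blob := 0xBEEF
  archived := true
  version := 12
  score := 0.25
  city := "kappa"
  writer height: unknown -> dropped
  => decoded: {"audit": {"price": null, "latitude": 3.75, "duration": 12}, "blob": 0xBEEF, "archived": true, "version": 12, "score": 0.25, "city": "kappa"}
the other Event changes do not affect what is asked:
  added field height to record Event: required float32, tag 25 (in v2 it sits immediately before version) -> changes Event's schema-level verdicts only — the decode of this value is the same
  field price in record Address: type float32 changed to int32 -> changes Event's schema-level verdicts only — the decode of this value is the same
  added field quantity to record Address: optional int64, tag 39 (in v2 it sits last) -> inert under this dialect — no rule fires on Event and the result does not move


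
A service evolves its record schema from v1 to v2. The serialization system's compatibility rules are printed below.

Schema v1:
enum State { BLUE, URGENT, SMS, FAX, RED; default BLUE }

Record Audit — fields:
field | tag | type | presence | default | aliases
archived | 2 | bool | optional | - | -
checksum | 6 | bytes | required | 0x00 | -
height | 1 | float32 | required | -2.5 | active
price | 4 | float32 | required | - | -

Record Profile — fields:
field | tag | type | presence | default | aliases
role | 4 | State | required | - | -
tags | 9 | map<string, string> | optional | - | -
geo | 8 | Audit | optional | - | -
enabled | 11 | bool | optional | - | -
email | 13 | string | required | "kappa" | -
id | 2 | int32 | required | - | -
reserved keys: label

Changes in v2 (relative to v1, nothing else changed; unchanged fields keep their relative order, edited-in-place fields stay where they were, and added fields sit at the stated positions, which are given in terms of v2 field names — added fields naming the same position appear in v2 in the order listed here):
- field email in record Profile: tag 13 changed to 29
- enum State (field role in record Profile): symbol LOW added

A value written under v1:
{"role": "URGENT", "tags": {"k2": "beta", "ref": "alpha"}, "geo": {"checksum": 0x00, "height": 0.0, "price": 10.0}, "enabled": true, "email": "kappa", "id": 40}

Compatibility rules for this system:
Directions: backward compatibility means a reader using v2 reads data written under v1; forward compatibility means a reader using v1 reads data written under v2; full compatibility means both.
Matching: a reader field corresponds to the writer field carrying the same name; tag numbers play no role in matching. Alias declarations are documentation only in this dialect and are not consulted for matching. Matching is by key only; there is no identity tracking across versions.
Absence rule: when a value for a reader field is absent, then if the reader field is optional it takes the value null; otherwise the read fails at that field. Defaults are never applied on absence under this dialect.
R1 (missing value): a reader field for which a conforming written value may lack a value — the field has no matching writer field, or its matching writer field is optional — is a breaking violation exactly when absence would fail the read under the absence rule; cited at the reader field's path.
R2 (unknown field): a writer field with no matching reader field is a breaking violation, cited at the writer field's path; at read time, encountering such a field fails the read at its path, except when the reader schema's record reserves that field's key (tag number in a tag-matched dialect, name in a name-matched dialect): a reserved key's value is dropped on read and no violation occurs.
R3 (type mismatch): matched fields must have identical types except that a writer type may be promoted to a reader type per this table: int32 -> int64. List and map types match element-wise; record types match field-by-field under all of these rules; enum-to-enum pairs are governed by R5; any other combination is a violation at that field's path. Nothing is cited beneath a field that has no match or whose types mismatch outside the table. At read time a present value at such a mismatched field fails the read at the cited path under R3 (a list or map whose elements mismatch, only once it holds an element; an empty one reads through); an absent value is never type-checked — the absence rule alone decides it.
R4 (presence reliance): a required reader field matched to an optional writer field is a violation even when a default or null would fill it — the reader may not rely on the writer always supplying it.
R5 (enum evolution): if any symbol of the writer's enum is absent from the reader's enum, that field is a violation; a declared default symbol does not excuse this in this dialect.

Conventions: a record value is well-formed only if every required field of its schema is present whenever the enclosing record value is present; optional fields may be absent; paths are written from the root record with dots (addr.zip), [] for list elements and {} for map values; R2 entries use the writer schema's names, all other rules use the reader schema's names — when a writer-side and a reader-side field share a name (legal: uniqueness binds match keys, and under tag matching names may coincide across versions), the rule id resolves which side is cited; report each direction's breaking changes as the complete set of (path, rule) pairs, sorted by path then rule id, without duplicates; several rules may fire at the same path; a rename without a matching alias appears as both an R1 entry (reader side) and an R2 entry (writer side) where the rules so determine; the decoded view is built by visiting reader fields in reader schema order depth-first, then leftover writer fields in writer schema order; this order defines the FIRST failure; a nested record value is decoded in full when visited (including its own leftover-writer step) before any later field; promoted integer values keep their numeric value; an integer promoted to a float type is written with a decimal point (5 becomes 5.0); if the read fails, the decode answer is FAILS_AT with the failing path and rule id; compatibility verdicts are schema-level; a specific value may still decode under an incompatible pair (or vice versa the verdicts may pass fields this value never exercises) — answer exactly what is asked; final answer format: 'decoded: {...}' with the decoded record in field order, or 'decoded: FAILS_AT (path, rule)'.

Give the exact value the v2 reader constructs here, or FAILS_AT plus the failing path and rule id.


in Profile below, arrows point writer -> reader
decode walk for Profile under reader schema v2:
  role := "URGENT"
  tags := {"k2": "beta", "ref": "alpha"}
  geo.archived := null (absent, optional -> null)
  geo.checksum := 0x00
  geo.height := 0.0
  geo.price := 10.0
  enabled := true
  email := "kappa"
  id := 40
  => decoded: {"role": "URGENT", "tags": {"k2": "beta", "ref": "alpha"}, "geo": {"archived": null, "checksum": 0x00, "height": 0.0, "price": 10.0}, "enabled": true, "email": "kappa", "id": 40}
ruling out the remaining Profile differences:
  field email in record Profile: tag 13 changed to 29 -> fires no rule on Profile under this dialect and leaves the result unchanged
  enum State (field role in record Profile): symbol LOW added -> a verdict-level change on Profile — the shown value reads the same

decoded: {"role": "URGENT", "tags": {"k2": "beta", "ref": "alpha"}, "geo": {"archived": null, "checksum": 0x00, "height": 0.0, "price": 10.0}, "enabled": true, "email": "kappa", "id": 40}
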